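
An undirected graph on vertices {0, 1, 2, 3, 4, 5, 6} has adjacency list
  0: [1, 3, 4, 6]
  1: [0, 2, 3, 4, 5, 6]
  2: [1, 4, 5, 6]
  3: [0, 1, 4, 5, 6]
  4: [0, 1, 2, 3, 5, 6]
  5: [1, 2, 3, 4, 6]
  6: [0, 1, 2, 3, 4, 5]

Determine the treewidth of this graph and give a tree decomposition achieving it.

Treewidth 4.
One such decomposition:
Bags: B1 = {1, 2, 4, 5, 6}  B2 = {1, 3, 4, 5, 6}  B3 = {0, 1, 3, 4, 6}
Tree: B1–B2, B2–B3

Every bag has size at most 5, so the width is 5 − 1 = 4 and tw(G) ≤ 4. On the other hand G contains the 5-clique {1, 2, 4, 5, 6}. A clique must lie in a single bag of any decomposition, so no decomposition can have width below 4. The upper and lower bounds meet at 4, so that is the treewidth.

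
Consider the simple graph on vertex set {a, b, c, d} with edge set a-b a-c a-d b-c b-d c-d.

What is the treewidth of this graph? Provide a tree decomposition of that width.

Treewidth 3.
One such decomposition:
Bags: B1 = {a, b, c, d}
Tree: (single bag)

A single bag containing all 4 vertices is trivially a valid decomposition of width 3. Conversely, {a, b, c, d} is a clique of size 4, and the vertices of any clique must share a bag in every tree decomposition; so some bag has ≥ 4 vertices and tw(G) ≥ 3. Combining the bounds, tw(G) = 3.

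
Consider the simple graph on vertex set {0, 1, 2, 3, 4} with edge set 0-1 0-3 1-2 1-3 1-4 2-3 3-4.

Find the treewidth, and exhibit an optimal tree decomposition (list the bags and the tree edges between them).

Treewidth 2.
One such decomposition:
Bags: B1 = {1, 2, 3}  B2 = {1, 3, 4}  B3 = {0, 1, 3}
Tree: B1–B2, B1–B3

Each bag holds 3 vertices, so the decomposition has width 2, which upper-bounds the treewidth. Conversely, {0, 1, 3} is a clique of size 3, and the vertices of any clique must share a bag in every tree decomposition; so some bag has ≥ 3 vertices and tw(G) ≥ 2. The upper and lower bounds meet at 2, so that is the treewidth.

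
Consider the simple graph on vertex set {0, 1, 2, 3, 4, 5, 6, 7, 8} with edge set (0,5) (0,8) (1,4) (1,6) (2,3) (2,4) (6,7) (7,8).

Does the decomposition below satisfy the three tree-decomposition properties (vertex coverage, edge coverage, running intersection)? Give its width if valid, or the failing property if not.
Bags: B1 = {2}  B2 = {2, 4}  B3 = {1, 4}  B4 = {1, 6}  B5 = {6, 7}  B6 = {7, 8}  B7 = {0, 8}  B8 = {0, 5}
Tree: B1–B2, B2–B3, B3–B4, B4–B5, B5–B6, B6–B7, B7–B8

A tree decomposition must satisfy three properties: every vertex lies in some bag; for every edge, both endpoints lie together in some bag; and for every vertex, the bags containing it form a connected subtree. Here vertex 3 appears in no bag, so the decomposition is invalid.

No — vertex 3 appears in no bag.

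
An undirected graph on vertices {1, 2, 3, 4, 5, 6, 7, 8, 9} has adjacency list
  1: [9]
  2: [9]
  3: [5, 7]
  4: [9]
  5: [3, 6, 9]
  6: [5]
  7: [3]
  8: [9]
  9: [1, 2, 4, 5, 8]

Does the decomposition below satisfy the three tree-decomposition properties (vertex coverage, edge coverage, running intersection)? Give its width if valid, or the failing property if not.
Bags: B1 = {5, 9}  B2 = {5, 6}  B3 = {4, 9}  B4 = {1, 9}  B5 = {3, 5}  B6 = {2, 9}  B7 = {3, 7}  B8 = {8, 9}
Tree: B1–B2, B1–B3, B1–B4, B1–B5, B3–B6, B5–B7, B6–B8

Checking the three conditions: (i) the bags cover all of {1, 2, 3, 4, 5, 6, 7, 8, 9}; (ii) for each edge, some bag contains both endpoints; (iii) the bags containing any fixed vertex form a subtree. All hold, so the decomposition is valid with width 2 − 1 = 1.

Yes; width 1.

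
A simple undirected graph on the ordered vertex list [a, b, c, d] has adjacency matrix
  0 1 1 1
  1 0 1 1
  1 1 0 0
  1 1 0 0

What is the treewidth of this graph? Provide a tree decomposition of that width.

The largest bag has 3 vertices, giving width 2; this decomposition certifies tw(G) ≤ 2. For the lower bound, the 3 vertices {a, b, d} are pairwise adjacent, and any tree decomposition puts a clique entirely inside one bag — forcing width ≥ 2. The upper and lower bounds meet at 2, so that is the treewidth.

Treewidth 2.
One such decomposition:
Bags: B1 = {a, b, c}  B2 = {a, b, d}
Tree: B1–B2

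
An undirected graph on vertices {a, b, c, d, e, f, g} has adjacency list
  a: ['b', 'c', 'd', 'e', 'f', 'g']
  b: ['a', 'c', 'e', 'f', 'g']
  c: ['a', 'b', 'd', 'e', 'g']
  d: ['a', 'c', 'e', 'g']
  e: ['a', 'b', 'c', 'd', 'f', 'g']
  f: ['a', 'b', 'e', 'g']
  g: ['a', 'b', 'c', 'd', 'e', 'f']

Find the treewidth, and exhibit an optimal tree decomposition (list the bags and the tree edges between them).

Treewidth 4.
Bags: B1 = {a, b, c, e, g}  B2 = {a, b, e, f, g}  B3 = {a, c, d, e, g}
Tree: B1–B2, B1–B3

Every bag has size at most 5, so the width is 5 − 1 = 4 and tw(G) ≤ 4. On the other hand G contains the 5-clique {a, c, d, e, g}. A clique must lie in a single bag of any decomposition, so no decomposition can have width below 4. Hence tw(G) = 4 exactly.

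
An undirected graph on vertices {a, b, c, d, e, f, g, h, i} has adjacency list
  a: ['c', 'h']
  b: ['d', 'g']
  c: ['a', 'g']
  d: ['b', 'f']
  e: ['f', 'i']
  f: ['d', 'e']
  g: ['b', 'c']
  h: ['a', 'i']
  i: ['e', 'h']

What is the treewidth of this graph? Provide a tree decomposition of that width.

Every bag has size at most 3, so the width is 3 − 1 = 2 and tw(G) ≤ 2. The edges e–f–d–b–g–c–a–h–i–e form a cycle, so G is not a tree and its treewidth is at least 2. Therefore the treewidth is 2.

Treewidth 2.
One such decomposition:
Bags: B1 = {d, e, f}  B2 = {b, d, e}  B3 = {b, e, g}  B4 = {c, e, g}  B5 = {a, c, e}  B6 = {a, e, h}  B7 = {e, h, i}
Tree: B1–B2, B2–B3, B3–B4, B4–B5, B5–B6, B6–B7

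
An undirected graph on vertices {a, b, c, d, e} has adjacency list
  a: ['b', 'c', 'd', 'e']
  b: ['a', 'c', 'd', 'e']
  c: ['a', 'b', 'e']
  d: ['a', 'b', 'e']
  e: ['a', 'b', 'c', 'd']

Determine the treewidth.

3

A width-3 tree decomposition is:
Bags: B1 = {a, b, c, e}  B2 = {a, b, d, e}
Tree: B1–B2
Each bag holds 4 vertices, so the decomposition has width 3, which upper-bounds the treewidth. Conversely, {a, b, d, e} is a clique of size 4, and the vertices of any clique must share a bag in every tree decomposition; so some bag has ≥ 4 vertices and tw(G) ≥ 3. Combining the bounds, tw(G) = 3.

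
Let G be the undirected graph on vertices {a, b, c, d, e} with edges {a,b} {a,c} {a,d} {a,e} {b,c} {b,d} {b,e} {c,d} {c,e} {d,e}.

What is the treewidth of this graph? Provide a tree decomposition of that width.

A single bag containing all 5 vertices is trivially a valid decomposition of width 4. Conversely, {a, b, c, d, e} is a clique of size 5, and the vertices of any clique must share a bag in every tree decomposition; so some bag has ≥ 5 vertices and tw(G) ≥ 4. Therefore the treewidth is 4.

Treewidth 4.
Bags: B1 = {a, b, c, d, e}
Tree: (single bag)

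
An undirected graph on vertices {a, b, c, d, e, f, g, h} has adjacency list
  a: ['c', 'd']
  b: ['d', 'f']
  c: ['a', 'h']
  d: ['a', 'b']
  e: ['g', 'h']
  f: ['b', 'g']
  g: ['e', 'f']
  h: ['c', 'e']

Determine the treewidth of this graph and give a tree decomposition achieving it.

The largest bag has 3 vertices, giving width 2; this decomposition certifies tw(G) ≤ 2. The edges d–b–f–g–e–h–c–a–d form a cycle, so G is not a tree and its treewidth is at least 2. Combining the bounds, tw(G) = 2.

Treewidth 2.
One optimal decomposition is:
Bags: B1 = {b, d, f}  B2 = {d, f, g}  B3 = {d, e, g}  B4 = {d, e, h}  B5 = {c, d, h}  B6 = {a, c, d}
Tree: B1–B2, B2–B3, B3–B4, B4–B5, B5–B6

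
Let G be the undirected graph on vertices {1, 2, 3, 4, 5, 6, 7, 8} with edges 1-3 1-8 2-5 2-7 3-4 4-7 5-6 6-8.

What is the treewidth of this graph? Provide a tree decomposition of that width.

Treewidth 2.
Bags: B1 = {2, 4, 7}  B2 = {2, 4, 5}  B3 = {4, 5, 6}  B4 = {4, 6, 8}  B5 = {1, 4, 8}  B6 = {1, 3, 4}
Tree: B1–B2, B2–B3, B3–B4, B4–B5, B5–B6

Every bag has size at most 3, so the width is 3 − 1 = 2 and tw(G) ≤ 2. The edges 4–7–2–5–6–8–1–3–4 form a cycle, so G is not a tree and its treewidth is at least 2. Therefore the treewidth is 2.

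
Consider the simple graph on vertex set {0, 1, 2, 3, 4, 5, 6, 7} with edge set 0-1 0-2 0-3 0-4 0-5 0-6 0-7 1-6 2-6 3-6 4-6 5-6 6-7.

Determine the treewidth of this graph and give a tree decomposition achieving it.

Each bag holds 3 vertices, so the decomposition has width 2, which upper-bounds the treewidth. Conversely, {0, 1, 6} is a clique of size 3, and the vertices of any clique must share a bag in every tree decomposition; so some bag has ≥ 3 vertices and tw(G) ≥ 2. Therefore the treewidth is 2.

Treewidth 2.
One such decomposition:
Bags: B1 = {0, 2, 6}  B2 = {0, 1, 6}  B3 = {0, 3, 6}  B4 = {0, 6, 7}  B5 = {0, 4, 6}  B6 = {0, 5, 6}
Tree: B1–B2, B1–B3, B3–B4, B2–B5, B5–B6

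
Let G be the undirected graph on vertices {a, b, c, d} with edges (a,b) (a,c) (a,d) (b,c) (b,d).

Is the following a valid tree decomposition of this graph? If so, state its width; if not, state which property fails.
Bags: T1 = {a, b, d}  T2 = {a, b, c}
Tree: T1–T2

Vertex coverage: the bags together contain {a, b, c, d}, the full vertex set. Edge coverage: each edge of G has both endpoints in at least one bag. Running intersection: for every vertex, the bags containing it form a connected subtree. All three properties hold, so this is a valid tree decomposition of width max|bag| − 1 = 2, and hence tw(G) ≤ 2.

Yes; width 2.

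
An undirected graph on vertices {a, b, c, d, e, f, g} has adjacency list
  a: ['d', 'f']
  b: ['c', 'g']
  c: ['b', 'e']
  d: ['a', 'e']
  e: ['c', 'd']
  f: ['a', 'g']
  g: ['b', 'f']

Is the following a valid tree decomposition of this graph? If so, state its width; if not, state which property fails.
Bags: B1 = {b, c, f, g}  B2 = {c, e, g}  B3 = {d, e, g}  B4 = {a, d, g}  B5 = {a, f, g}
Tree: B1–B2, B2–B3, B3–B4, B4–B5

No — bags containing vertex f are not connected in the tree.

A tree decomposition must satisfy three properties: every vertex lies in some bag; for every edge, both endpoints lie together in some bag; and for every vertex, the bags containing it form a connected subtree. Here bags containing vertex f are not connected in the tree, so the decomposition is invalid.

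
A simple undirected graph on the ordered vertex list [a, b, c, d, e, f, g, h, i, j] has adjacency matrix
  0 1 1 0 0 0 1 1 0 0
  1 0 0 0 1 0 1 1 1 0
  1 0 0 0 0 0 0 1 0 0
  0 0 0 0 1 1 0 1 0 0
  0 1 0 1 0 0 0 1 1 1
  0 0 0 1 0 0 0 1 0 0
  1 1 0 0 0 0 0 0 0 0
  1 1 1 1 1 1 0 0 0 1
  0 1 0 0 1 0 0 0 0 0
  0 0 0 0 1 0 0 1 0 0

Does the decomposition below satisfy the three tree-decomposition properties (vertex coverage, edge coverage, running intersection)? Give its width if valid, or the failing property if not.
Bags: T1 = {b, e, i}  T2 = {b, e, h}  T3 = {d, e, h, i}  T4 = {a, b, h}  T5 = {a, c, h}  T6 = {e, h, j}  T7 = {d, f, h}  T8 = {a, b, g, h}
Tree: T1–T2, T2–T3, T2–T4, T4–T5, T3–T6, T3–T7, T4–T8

No — bags containing vertex i are not connected in the tree.

A tree decomposition must satisfy three properties: every vertex lies in some bag; for every edge, both endpoints lie together in some bag; and for every vertex, the bags containing it form a connected subtree. Here bags containing vertex i are not connected in the tree, so the decomposition is invalid.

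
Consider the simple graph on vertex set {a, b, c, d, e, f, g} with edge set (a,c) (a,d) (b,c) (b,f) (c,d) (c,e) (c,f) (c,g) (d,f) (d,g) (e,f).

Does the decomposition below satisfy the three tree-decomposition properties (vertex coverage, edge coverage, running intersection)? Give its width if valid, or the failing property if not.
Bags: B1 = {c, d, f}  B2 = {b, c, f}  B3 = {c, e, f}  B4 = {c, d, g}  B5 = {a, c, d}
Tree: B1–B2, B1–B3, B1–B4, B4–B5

Every vertex of G appears in some bag (union = {a, b, c, d, e, f, g}); every edge is covered by a bag; and for each vertex v the set of bags containing v is connected in the bag tree. The decomposition is therefore valid. The largest bag has 3 vertices, so the width is 2.

Yes; width 2.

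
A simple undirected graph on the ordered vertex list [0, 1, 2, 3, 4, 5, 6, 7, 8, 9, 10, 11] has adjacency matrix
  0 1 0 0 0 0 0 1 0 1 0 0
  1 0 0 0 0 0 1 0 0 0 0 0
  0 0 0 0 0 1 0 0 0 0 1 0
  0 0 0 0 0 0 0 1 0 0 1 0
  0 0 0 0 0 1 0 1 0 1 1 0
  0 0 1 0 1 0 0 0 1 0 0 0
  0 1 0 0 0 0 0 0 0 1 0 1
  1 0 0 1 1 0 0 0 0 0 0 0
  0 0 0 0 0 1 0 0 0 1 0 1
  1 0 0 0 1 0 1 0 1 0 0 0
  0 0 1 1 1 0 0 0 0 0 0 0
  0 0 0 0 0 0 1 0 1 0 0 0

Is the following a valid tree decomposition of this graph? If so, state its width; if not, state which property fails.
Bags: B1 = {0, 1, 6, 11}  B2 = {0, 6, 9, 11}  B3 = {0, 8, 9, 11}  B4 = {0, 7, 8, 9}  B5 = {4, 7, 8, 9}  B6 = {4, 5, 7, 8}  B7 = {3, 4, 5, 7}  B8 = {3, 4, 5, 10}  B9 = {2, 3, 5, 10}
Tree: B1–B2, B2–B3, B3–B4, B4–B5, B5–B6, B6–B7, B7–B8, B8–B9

Yes; width 3.

Every vertex of G appears in some bag (union = {0, 1, 2, 3, 4, 5, 6, 7, 8, 9, 10, 11}); every edge is covered by a bag; and for each vertex v the set of bags containing v is connected in the bag tree. The decomposition is therefore valid. The largest bag has 4 vertices, so the width is 3.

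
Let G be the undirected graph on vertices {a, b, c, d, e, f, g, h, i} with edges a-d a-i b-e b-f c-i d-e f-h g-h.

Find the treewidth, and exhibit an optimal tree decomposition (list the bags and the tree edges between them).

Each bag holds 2 vertices, so the decomposition has width 1, which upper-bounds the treewidth. Since G has at least one edge (e.g. g–h), it is not an edgeless graph, so tw(G) ≥ 1. Therefore the treewidth is 1.

Treewidth 1.
Bags: B1 = {g, h}  B2 = {f, h}  B3 = {b, f}  B4 = {b, e}  B5 = {d, e}  B6 = {a, d}  B7 = {a, i}  B8 = {c, i}
Tree: B1–B2, B2–B3, B3–B4, B4–B5, B5–B6, B6–B7, B7–B8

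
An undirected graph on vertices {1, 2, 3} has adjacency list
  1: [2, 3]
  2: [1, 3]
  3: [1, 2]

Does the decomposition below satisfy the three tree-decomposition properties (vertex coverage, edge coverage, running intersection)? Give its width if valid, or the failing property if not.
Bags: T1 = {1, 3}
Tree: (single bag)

A tree decomposition must satisfy three properties: every vertex lies in some bag; for every edge, both endpoints lie together in some bag; and for every vertex, the bags containing it form a connected subtree. Here vertex 2 appears in no bag, so the decomposition is invalid.

No — vertex 2 appears in no bag.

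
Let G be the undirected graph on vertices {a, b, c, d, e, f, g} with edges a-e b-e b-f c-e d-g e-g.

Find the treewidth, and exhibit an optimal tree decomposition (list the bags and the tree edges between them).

Treewidth 1.
One optimal decomposition is:
Bags: B1 = {e, g}  B2 = {d, g}  B3 = {b, e}  B4 = {a, e}  B5 = {b, f}  B6 = {c, e}
Tree: B1–B2, B1–B3, B1–B4, B3–B5, B4–B6

Every bag has size at most 2, so the width is 2 − 1 = 1 and tw(G) ≤ 1. G has an edge, so its treewidth is at least 1. The upper and lower bounds meet at 1, so that is the treewidth.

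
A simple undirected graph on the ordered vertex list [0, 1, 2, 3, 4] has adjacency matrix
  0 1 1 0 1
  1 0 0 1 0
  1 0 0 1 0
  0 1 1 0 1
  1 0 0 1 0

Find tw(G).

2

A width-2 tree decomposition is:
Bags: B1 = {0, 3, 4}  B2 = {0, 2, 3}  B3 = {0, 1, 3}
Tree: B1–B2, B2–B3
Each bag holds 3 vertices, so the decomposition has width 2, which upper-bounds the treewidth. For the lower bound, G contains the cycle 4–0–2–3–4, so G is not a forest; only forests have treewidth ≤ 1, hence tw(G) ≥ 2. Hence tw(G) = 2 exactly.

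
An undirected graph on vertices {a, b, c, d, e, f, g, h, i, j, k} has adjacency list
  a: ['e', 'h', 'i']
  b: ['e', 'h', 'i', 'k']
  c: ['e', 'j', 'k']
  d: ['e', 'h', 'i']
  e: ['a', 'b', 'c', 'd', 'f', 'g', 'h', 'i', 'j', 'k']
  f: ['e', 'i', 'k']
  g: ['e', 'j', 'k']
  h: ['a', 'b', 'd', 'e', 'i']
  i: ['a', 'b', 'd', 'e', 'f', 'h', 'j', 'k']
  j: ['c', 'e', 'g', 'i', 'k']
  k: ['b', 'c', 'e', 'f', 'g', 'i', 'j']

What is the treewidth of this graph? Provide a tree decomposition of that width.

Treewidth 3.
Bags: B1 = {e, i, j, k}  B2 = {e, g, j, k}  B3 = {b, e, i, k}  B4 = {b, e, h, i}  B5 = {a, e, h, i}  B6 = {c, e, j, k}  B7 = {e, f, i, k}  B8 = {d, e, h, i}
Tree: B1–B2, B1–B3, B3–B4, B4–B5, B1–B6, B1–B7, B5–B8

Each bag holds 4 vertices, so the decomposition has width 3, which upper-bounds the treewidth. Conversely, {e, g, j, k} is a clique of size 4, and the vertices of any clique must share a bag in every tree decomposition; so some bag has ≥ 4 vertices and tw(G) ≥ 3. Hence tw(G) = 3 exactly.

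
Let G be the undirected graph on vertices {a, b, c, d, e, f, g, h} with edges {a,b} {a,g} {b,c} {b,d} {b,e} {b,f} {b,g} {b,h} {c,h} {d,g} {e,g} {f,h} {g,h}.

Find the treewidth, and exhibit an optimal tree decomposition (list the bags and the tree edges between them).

Treewidth 2.
Bags: B1 = {b, g, h}  B2 = {a, b, g}  B3 = {b, e, g}  B4 = {b, c, h}  B5 = {b, d, g}  B6 = {b, f, h}
Tree: B1–B2, B1–B3, B1–B4, B3–B5, B4–B6

Each bag holds 3 vertices, so the decomposition has width 2, which upper-bounds the treewidth. On the other hand G contains the 3-clique {b, d, g}. A clique must lie in a single bag of any decomposition, so no decomposition can have width below 2. Combining the bounds, tw(G) = 2.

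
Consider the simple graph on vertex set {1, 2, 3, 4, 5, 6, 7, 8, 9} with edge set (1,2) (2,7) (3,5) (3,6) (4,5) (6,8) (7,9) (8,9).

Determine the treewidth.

1

A width-1 tree decomposition is:
Bags: B1 = {1, 2}  B2 = {2, 7}  B3 = {7, 9}  B4 = {8, 9}  B5 = {6, 8}  B6 = {3, 6}  B7 = {3, 5}  B8 = {4, 5}
Tree: B1–B2, B2–B3, B3–B4, B4–B5, B5–B6, B6–B7, B7–B8
Each bag holds 2 vertices, so the decomposition has width 1, which upper-bounds the treewidth. Any graph with an edge has treewidth ≥ 1, and G has the edge 1–2. Hence tw(G) = 1 exactly.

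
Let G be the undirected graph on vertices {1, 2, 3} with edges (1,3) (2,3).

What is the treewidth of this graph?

1

A width-1 tree decomposition is:
Bags: B1 = {1, 3}  B2 = {2, 3}
Tree: B1–B2
The largest bag has 2 vertices, giving width 1; this decomposition certifies tw(G) ≤ 1. G has an edge, so its treewidth is at least 1. The upper and lower bounds meet at 1, so that is the treewidth.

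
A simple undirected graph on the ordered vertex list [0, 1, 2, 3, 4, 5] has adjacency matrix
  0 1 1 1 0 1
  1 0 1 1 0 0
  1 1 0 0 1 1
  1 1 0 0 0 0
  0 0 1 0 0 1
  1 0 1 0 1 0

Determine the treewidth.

2

A width-2 tree decomposition is:
Bags: B1 = {0, 2, 5}  B2 = {2, 4, 5}  B3 = {0, 1, 2}  B4 = {0, 1, 3}
Tree: B1–B2, B1–B3, B3–B4
The largest bag has 3 vertices, giving width 2; this decomposition certifies tw(G) ≤ 2. For the lower bound, the 3 vertices {0, 1, 2} are pairwise adjacent, and any tree decomposition puts a clique entirely inside one bag — forcing width ≥ 2. The upper and lower bounds meet at 2, so that is the treewidth.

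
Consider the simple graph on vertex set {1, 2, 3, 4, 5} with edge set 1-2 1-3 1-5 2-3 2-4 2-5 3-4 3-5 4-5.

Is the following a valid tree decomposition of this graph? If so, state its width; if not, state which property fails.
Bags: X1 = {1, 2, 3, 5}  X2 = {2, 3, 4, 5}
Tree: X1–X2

Checking the three conditions: (i) the bags cover all of {1, 2, 3, 4, 5}; (ii) for each edge, some bag contains both endpoints; (iii) the bags containing any fixed vertex form a subtree. All hold, so the decomposition is valid with width 4 − 1 = 3.

Yes; width 3.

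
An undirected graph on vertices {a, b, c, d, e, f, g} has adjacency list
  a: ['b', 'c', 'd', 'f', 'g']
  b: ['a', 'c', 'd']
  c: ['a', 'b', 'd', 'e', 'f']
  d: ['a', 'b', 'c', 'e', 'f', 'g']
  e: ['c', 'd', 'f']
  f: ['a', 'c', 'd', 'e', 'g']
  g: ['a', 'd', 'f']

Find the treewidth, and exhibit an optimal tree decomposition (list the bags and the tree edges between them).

Treewidth 3.
One optimal decomposition is:
Bags: B1 = {a, b, c, d}  B2 = {a, c, d, f}  B3 = {a, d, f, g}  B4 = {c, d, e, f}
Tree: B1–B2, B2–B3, B2–B4

Each bag holds 4 vertices, so the decomposition has width 3, which upper-bounds the treewidth. On the other hand G contains the 4-clique {a, d, f, g}. A clique must lie in a single bag of any decomposition, so no decomposition can have width below 3. The upper and lower bounds meet at 3, so that is the treewidth.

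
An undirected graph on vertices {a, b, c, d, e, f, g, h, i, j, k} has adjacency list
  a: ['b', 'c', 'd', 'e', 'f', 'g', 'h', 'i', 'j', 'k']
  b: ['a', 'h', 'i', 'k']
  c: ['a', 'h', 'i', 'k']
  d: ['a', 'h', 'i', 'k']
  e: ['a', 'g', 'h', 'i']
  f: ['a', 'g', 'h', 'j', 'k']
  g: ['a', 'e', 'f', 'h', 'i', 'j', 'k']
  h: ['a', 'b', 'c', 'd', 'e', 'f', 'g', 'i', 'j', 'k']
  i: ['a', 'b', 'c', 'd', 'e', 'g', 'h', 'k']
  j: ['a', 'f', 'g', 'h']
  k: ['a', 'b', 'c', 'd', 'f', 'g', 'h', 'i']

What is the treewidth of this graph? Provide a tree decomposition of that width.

Treewidth 4.
One such decomposition:
Bags: B1 = {a, d, h, i, k}  B2 = {a, c, h, i, k}  B3 = {a, g, h, i, k}  B4 = {a, f, g, h, k}  B5 = {a, e, g, h, i}  B6 = {a, f, g, h, j}  B7 = {a, b, h, i, k}
Tree: B1–B2, B2–B3, B3–B4, B3–B5, B4–B6, B2–B7

The largest bag has 5 vertices, giving width 4; this decomposition certifies tw(G) ≤ 4. For the lower bound, the 5 vertices {a, f, g, h, j} are pairwise adjacent, and any tree decomposition puts a clique entirely inside one bag — forcing width ≥ 4. Hence tw(G) = 4 exactly.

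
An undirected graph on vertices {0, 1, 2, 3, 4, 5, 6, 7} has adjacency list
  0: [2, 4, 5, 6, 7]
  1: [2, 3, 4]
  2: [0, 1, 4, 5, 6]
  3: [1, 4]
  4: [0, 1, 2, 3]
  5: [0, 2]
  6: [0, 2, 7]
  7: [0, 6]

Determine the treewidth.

A width-2 tree decomposition is:
Bags: B1 = {0, 2, 4}  B2 = {0, 2, 5}  B3 = {0, 2, 6}  B4 = {0, 6, 7}  B5 = {1, 2, 4}  B6 = {1, 3, 4}
Tree: B1–B2, B1–B3, B3–B4, B1–B5, B5–B6
The largest bag has 3 vertices, giving width 2; this decomposition certifies tw(G) ≤ 2. Conversely, {0, 2, 4} is a clique of size 3, and the vertices of any clique must share a bag in every tree decomposition; so some bag has ≥ 3 vertices and tw(G) ≥ 2. Therefore the treewidth is 2.

2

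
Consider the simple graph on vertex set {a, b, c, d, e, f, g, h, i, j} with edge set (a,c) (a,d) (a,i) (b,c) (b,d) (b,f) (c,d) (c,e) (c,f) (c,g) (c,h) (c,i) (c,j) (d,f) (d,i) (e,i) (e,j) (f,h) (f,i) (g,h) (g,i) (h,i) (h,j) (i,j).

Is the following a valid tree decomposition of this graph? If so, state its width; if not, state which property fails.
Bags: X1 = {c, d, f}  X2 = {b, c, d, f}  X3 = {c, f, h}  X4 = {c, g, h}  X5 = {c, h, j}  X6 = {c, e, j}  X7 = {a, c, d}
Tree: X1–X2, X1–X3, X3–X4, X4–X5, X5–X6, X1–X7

No — vertex i appears in no bag.

A tree decomposition must satisfy three properties: every vertex lies in some bag; for every edge, both endpoints lie together in some bag; and for every vertex, the bags containing it form a connected subtree. Here vertex i appears in no bag, so the decomposition is invalid.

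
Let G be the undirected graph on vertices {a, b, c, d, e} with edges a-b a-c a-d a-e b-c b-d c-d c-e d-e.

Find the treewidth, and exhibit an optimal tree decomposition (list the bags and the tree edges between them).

Treewidth 3.
Bags: B1 = {a, c, d, e}  B2 = {a, b, c, d}
Tree: B1–B2

Every bag has size at most 4, so the width is 4 − 1 = 3 and tw(G) ≤ 3. For the lower bound, the 4 vertices {a, c, d, e} are pairwise adjacent, and any tree decomposition puts a clique entirely inside one bag — forcing width ≥ 3. Combining the bounds, tw(G) = 3.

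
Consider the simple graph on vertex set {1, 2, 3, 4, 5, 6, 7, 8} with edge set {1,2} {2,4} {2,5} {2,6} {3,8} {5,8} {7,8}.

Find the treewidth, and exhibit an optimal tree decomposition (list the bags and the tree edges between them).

Every bag has size at most 2, so the width is 2 − 1 = 1 and tw(G) ≤ 1. Since G has at least one edge (e.g. 8–5), it is not an edgeless graph, so tw(G) ≥ 1. Therefore the treewidth is 1.

Treewidth 1.
One optimal decomposition is:
Bags: B1 = {5, 8}  B2 = {2, 5}  B3 = {3, 8}  B4 = {1, 2}  B5 = {2, 6}  B6 = {7, 8}  B7 = {2, 4}
Tree: B1–B2, B1–B3, B2–B4, B4–B5, B3–B6, B2–B7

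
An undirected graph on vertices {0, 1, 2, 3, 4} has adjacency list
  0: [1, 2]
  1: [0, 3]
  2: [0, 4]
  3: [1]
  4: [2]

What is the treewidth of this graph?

1

A width-1 tree decomposition is:
Bags: B1 = {2, 4}  B2 = {0, 2}  B3 = {0, 1}  B4 = {1, 3}
Tree: B1–B2, B2–B3, B3–B4
Each bag holds 2 vertices, so the decomposition has width 1, which upper-bounds the treewidth. G has an edge, so its treewidth is at least 1. The upper and lower bounds meet at 1, so that is the treewidth.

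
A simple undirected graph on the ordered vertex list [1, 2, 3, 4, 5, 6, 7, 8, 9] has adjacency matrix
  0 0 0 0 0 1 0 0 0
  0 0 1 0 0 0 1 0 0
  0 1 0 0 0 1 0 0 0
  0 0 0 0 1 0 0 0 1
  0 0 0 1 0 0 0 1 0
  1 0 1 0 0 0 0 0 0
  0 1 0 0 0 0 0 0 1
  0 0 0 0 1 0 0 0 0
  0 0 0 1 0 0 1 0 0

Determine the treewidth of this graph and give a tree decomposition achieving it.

Treewidth 1.
One optimal decomposition is:
Bags: B1 = {1, 6}  B2 = {3, 6}  B3 = {2, 3}  B4 = {2, 7}  B5 = {7, 9}  B6 = {4, 9}  B7 = {4, 5}  B8 = {5, 8}
Tree: B1–B2, B2–B3, B3–B4, B4–B5, B5–B6, B6–B7, B7–B8

Every bag has size at most 2, so the width is 2 − 1 = 1 and tw(G) ≤ 1. G has an edge, so its treewidth is at least 1. Combining the bounds, tw(G) = 1.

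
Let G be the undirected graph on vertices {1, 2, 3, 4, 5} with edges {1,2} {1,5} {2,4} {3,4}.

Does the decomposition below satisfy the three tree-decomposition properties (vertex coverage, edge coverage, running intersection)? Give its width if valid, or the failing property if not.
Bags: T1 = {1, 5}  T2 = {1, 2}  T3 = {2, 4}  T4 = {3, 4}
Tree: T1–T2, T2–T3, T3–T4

Yes; width 1.

Checking the three conditions: (i) the bags cover all of {1, 2, 3, 4, 5}; (ii) for each edge, some bag contains both endpoints; (iii) the bags containing any fixed vertex form a subtree. All hold, so the decomposition is valid with width 2 − 1 = 1.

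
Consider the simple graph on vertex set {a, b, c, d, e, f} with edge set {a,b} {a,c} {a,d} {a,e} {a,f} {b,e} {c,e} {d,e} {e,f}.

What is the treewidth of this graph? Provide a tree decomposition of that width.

Treewidth 2.
One such decomposition:
Bags: B1 = {a, b, e}  B2 = {a, d, e}  B3 = {a, e, f}  B4 = {a, c, e}
Tree: B1–B2, B1–B3, B3–B4

The largest bag has 3 vertices, giving width 2; this decomposition certifies tw(G) ≤ 2. Conversely, {a, d, e} is a clique of size 3, and the vertices of any clique must share a bag in every tree decomposition; so some bag has ≥ 3 vertices and tw(G) ≥ 2. The upper and lower bounds meet at 2, so that is the treewidth.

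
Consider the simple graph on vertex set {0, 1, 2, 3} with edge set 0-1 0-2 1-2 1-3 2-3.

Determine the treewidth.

A width-2 tree decomposition is:
Bags: B1 = {1, 2, 3}  B2 = {0, 1, 2}
Tree: B1–B2
Every bag has size at most 3, so the width is 3 − 1 = 2 and tw(G) ≤ 2. For the lower bound, the 3 vertices {0, 1, 2} are pairwise adjacent, and any tree decomposition puts a clique entirely inside one bag — forcing width ≥ 2. Hence tw(G) = 2 exactly.

2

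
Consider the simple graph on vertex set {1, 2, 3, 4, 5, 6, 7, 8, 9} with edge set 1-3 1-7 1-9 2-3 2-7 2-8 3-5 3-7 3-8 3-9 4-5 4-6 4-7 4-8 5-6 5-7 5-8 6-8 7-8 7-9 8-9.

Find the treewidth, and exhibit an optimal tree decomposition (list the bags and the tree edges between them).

Treewidth 3.
One such decomposition:
Bags: B1 = {3, 5, 7, 8}  B2 = {3, 7, 8, 9}  B3 = {1, 3, 7, 9}  B4 = {4, 5, 7, 8}  B5 = {2, 3, 7, 8}  B6 = {4, 5, 6, 8}
Tree: B1–B2, B2–B3, B1–B4, B1–B5, B4–B6

The largest bag has 4 vertices, giving width 3; this decomposition certifies tw(G) ≤ 3. Conversely, {4, 5, 6, 8} is a clique of size 4, and the vertices of any clique must share a bag in every tree decomposition; so some bag has ≥ 4 vertices and tw(G) ≥ 3. The upper and lower bounds meet at 3, so that is the treewidth.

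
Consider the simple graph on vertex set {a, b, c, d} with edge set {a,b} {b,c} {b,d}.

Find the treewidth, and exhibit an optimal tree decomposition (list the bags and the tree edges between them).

Treewidth 1.
Bags: B1 = {a, b}  B2 = {b, d}  B3 = {b, c}
Tree: B1–B2, B2–B3

Each bag holds 2 vertices, so the decomposition has width 1, which upper-bounds the treewidth. G has an edge, so its treewidth is at least 1. The upper and lower bounds meet at 1, so that is the treewidth.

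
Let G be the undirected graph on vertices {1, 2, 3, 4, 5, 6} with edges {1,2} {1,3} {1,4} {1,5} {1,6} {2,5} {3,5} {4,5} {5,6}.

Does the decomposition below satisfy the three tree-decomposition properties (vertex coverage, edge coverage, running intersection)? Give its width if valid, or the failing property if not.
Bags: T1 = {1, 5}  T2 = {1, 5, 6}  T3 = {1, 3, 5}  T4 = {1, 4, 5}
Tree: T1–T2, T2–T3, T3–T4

A tree decomposition must satisfy three properties: every vertex lies in some bag; for every edge, both endpoints lie together in some bag; and for every vertex, the bags containing it form a connected subtree. Here vertex 2 appears in no bag, so the decomposition is invalid.

No — vertex 2 appears in no bag.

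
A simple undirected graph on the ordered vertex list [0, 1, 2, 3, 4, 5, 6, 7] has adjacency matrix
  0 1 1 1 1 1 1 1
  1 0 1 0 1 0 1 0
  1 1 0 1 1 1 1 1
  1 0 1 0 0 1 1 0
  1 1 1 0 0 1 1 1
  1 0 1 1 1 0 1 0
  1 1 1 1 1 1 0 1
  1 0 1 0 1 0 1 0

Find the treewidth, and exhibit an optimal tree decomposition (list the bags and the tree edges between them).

Treewidth 4.
Bags: B1 = {0, 2, 3, 5, 6}  B2 = {0, 2, 4, 5, 6}  B3 = {0, 2, 4, 6, 7}  B4 = {0, 1, 2, 4, 6}
Tree: B1–B2, B2–B3, B3–B4

Each bag holds 5 vertices, so the decomposition has width 4, which upper-bounds the treewidth. Conversely, {0, 2, 3, 5, 6} is a clique of size 5, and the vertices of any clique must share a bag in every tree decomposition; so some bag has ≥ 5 vertices and tw(G) ≥ 4. The upper and lower bounds meet at 4, so that is the treewidth.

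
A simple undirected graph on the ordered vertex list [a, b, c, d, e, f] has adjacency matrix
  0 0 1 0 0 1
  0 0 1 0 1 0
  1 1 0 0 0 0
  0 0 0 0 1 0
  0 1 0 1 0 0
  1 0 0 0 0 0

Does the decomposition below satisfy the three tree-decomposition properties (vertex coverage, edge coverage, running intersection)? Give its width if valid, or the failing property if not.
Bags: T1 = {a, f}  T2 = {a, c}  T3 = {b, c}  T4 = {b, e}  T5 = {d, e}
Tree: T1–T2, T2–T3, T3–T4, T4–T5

Yes; width 1.

Vertex coverage: the bags together contain {a, b, c, d, e, f}, the full vertex set. Edge coverage: each edge of G has both endpoints in at least one bag. Running intersection: for every vertex, the bags containing it form a connected subtree. All three properties hold, so this is a valid tree decomposition of width max|bag| − 1 = 1, and hence tw(G) ≤ 1.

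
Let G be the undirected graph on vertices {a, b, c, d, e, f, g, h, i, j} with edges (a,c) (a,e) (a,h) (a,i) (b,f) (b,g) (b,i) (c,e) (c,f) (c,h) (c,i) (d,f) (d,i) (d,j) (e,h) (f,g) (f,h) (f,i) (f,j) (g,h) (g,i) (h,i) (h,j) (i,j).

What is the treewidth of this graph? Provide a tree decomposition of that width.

The largest bag has 4 vertices, giving width 3; this decomposition certifies tw(G) ≤ 3. Conversely, {a, c, e, h} is a clique of size 4, and the vertices of any clique must share a bag in every tree decomposition; so some bag has ≥ 4 vertices and tw(G) ≥ 3. Hence tw(G) = 3 exactly.

Treewidth 3.
One optimal decomposition is:
Bags: B1 = {a, c, h, i}  B2 = {c, f, h, i}  B3 = {f, g, h, i}  B4 = {f, h, i, j}  B5 = {a, c, e, h}  B6 = {b, f, g, i}  B7 = {d, f, i, j}
Tree: B1–B2, B2–B3, B2–B4, B1–B5, B3–B6, B4–B7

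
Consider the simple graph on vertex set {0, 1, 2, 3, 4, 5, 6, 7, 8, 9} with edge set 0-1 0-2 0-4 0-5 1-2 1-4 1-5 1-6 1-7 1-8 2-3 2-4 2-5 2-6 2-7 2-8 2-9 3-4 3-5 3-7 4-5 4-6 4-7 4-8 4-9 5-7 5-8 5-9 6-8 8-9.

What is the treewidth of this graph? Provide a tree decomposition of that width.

Treewidth 4.
One optimal decomposition is:
Bags: B1 = {1, 2, 4, 5, 7}  B2 = {2, 3, 4, 5, 7}  B3 = {0, 1, 2, 4, 5}  B4 = {1, 2, 4, 5, 8}  B5 = {1, 2, 4, 6, 8}  B6 = {2, 4, 5, 8, 9}
Tree: B1–B2, B1–B3, B3–B4, B4–B5, B4–B6

Each bag holds 5 vertices, so the decomposition has width 4, which upper-bounds the treewidth. Conversely, {0, 1, 2, 4, 5} is a clique of size 5, and the vertices of any clique must share a bag in every tree decomposition; so some bag has ≥ 5 vertices and tw(G) ≥ 4. Hence tw(G) = 4 exactly.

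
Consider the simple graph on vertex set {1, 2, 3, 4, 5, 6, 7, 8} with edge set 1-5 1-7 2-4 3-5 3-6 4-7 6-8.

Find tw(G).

A width-1 tree decomposition is:
Bags: B1 = {6, 8}  B2 = {3, 6}  B3 = {3, 5}  B4 = {1, 5}  B5 = {1, 7}  B6 = {4, 7}  B7 = {2, 4}
Tree: B1–B2, B2–B3, B3–B4, B4–B5, B5–B6, B6–B7
Every bag has size at most 2, so the width is 2 − 1 = 1 and tw(G) ≤ 1. Since G has at least one edge (e.g. 8–6), it is not an edgeless graph, so tw(G) ≥ 1. Therefore the treewidth is 1.

1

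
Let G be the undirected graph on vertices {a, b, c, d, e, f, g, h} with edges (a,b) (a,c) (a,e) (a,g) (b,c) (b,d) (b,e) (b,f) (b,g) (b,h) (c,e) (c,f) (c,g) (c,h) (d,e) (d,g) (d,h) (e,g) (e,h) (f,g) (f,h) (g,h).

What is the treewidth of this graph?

4

A width-4 tree decomposition is:
Bags: B1 = {b, c, e, g, h}  B2 = {b, c, f, g, h}  B3 = {b, d, e, g, h}  B4 = {a, b, c, e, g}
Tree: B1–B2, B1–B3, B1–B4
The largest bag has 5 vertices, giving width 4; this decomposition certifies tw(G) ≤ 4. On the other hand G contains the 5-clique {b, d, e, g, h}. A clique must lie in a single bag of any decomposition, so no decomposition can have width below 4. Combining the bounds, tw(G) = 4.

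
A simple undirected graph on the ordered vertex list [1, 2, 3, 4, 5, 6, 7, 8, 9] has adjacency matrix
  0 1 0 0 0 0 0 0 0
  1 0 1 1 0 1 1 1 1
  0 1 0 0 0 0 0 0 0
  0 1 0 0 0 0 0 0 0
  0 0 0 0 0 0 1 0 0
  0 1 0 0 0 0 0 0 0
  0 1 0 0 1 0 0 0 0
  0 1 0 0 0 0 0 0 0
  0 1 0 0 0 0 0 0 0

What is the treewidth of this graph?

A width-1 tree decomposition is:
Bags: B1 = {2, 9}  B2 = {2, 4}  B3 = {2, 7}  B4 = {1, 2}  B5 = {2, 8}  B6 = {2, 3}  B7 = {2, 6}  B8 = {5, 7}
Tree: B1–B2, B1–B3, B3–B4, B3–B5, B2–B6, B3–B7, B3–B8
Each bag holds 2 vertices, so the decomposition has width 1, which upper-bounds the treewidth. G has an edge, so its treewidth is at least 1. Therefore the treewidth is 1.

1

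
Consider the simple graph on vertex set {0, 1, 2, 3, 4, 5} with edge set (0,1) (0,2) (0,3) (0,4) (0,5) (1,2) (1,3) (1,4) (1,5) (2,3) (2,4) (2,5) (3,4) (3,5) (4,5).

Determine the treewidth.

A width-5 tree decomposition is:
Bags: B1 = {0, 1, 2, 3, 4, 5}
Tree: (single bag)
With just one bag of size 6, the width is 6 − 1 = 5, so tw(G) ≤ 5. Conversely, {0, 1, 2, 3, 4, 5} is a clique of size 6, and the vertices of any clique must share a bag in every tree decomposition; so some bag has ≥ 6 vertices and tw(G) ≥ 5. Hence tw(G) = 5 exactly.

5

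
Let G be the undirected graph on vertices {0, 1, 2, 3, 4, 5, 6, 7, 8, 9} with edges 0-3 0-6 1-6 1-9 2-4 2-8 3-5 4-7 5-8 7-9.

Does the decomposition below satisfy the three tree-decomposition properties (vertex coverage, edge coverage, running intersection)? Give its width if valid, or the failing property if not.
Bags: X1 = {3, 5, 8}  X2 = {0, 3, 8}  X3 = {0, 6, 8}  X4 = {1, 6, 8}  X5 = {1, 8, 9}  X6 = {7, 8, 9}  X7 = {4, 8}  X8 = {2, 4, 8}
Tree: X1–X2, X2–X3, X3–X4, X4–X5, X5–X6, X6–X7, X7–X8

No — edge (7,4) lies in no bag.

A tree decomposition must satisfy three properties: every vertex lies in some bag; for every edge, both endpoints lie together in some bag; and for every vertex, the bags containing it form a connected subtree. Here edge (7,4) lies in no bag, so the decomposition is invalid.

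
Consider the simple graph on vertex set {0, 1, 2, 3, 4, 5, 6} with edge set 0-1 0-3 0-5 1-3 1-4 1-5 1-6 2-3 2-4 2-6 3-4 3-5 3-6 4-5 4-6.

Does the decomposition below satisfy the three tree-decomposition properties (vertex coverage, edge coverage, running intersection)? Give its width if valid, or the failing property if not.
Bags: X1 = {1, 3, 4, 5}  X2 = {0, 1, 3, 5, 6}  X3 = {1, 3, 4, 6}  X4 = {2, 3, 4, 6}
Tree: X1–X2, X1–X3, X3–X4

No — bags containing vertex 6 are not connected in the tree.

A tree decomposition must satisfy three properties: every vertex lies in some bag; for every edge, both endpoints lie together in some bag; and for every vertex, the bags containing it form a connected subtree. Here bags containing vertex 6 are not connected in the tree, so the decomposition is invalid.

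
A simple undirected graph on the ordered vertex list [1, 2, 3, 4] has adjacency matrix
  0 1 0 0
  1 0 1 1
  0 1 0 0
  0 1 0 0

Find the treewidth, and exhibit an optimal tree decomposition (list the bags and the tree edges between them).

The largest bag has 2 vertices, giving width 1; this decomposition certifies tw(G) ≤ 1. G has an edge, so its treewidth is at least 1. The upper and lower bounds meet at 1, so that is the treewidth.

Treewidth 1.
One such decomposition:
Bags: B1 = {2, 4}  B2 = {2, 3}  B3 = {1, 2}
Tree: B1–B2, B2–B3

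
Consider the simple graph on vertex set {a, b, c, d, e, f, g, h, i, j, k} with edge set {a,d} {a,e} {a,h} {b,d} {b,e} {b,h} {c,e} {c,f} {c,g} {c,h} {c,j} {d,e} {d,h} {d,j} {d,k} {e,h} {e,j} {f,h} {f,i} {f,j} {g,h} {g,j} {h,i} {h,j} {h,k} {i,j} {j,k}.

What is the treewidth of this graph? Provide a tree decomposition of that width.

The largest bag has 4 vertices, giving width 3; this decomposition certifies tw(G) ≤ 3. On the other hand G contains the 4-clique {d, e, h, j}. A clique must lie in a single bag of any decomposition, so no decomposition can have width below 3. Combining the bounds, tw(G) = 3.

Treewidth 3.
One optimal decomposition is:
Bags: B1 = {f, h, i, j}  B2 = {c, f, h, j}  B3 = {c, e, h, j}  B4 = {d, e, h, j}  B5 = {b, d, e, h}  B6 = {d, h, j, k}  B7 = {a, d, e, h}  B8 = {c, g, h, j}
Tree: B1–B2, B2–B3, B3–B4, B4–B5, B4–B6, B4–B7, B2–B8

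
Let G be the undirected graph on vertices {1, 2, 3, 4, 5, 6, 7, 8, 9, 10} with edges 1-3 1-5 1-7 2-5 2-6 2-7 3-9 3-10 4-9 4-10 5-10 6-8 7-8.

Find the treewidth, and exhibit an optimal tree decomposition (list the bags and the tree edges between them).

Treewidth 2.
Bags: B1 = {6, 7, 8}  B2 = {2, 6, 7}  B3 = {1, 2, 7}  B4 = {1, 2, 5}  B5 = {1, 3, 5}  B6 = {3, 5, 10}  B7 = {3, 9, 10}  B8 = {4, 9, 10}
Tree: B1–B2, B2–B3, B3–B4, B4–B5, B5–B6, B6–B7, B7–B8

Every bag has size at most 3, so the width is 3 − 1 = 2 and tw(G) ≤ 2. For the lower bound, G contains the cycle 8–6–2–7–8, so G is not a forest; only forests have treewidth ≤ 1, hence tw(G) ≥ 2. Therefore the treewidth is 2.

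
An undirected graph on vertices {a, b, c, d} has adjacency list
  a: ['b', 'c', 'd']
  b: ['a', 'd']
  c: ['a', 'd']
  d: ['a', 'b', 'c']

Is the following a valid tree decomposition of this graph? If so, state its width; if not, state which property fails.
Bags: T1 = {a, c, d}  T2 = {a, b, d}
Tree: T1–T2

Yes; width 2.

Vertex coverage: the bags together contain {a, b, c, d}, the full vertex set. Edge coverage: each edge of G has both endpoints in at least one bag. Running intersection: for every vertex, the bags containing it form a connected subtree. All three properties hold, so this is a valid tree decomposition of width max|bag| − 1 = 2, and hence tw(G) ≤ 2.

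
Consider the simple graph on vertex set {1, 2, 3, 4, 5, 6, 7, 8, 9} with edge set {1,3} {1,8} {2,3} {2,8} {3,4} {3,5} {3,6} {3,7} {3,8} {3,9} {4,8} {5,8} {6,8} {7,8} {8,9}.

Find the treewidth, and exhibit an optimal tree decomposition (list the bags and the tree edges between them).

Each bag holds 3 vertices, so the decomposition has width 2, which upper-bounds the treewidth. For the lower bound, the 3 vertices {1, 3, 8} are pairwise adjacent, and any tree decomposition puts a clique entirely inside one bag — forcing width ≥ 2. Hence tw(G) = 2 exactly.

Treewidth 2.
One optimal decomposition is:
Bags: B1 = {2, 3, 8}  B2 = {3, 5, 8}  B3 = {3, 4, 8}  B4 = {1, 3, 8}  B5 = {3, 6, 8}  B6 = {3, 8, 9}  B7 = {3, 7, 8}
Tree: B1–B2, B2–B3, B1–B4, B4–B5, B1–B6, B4–B7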